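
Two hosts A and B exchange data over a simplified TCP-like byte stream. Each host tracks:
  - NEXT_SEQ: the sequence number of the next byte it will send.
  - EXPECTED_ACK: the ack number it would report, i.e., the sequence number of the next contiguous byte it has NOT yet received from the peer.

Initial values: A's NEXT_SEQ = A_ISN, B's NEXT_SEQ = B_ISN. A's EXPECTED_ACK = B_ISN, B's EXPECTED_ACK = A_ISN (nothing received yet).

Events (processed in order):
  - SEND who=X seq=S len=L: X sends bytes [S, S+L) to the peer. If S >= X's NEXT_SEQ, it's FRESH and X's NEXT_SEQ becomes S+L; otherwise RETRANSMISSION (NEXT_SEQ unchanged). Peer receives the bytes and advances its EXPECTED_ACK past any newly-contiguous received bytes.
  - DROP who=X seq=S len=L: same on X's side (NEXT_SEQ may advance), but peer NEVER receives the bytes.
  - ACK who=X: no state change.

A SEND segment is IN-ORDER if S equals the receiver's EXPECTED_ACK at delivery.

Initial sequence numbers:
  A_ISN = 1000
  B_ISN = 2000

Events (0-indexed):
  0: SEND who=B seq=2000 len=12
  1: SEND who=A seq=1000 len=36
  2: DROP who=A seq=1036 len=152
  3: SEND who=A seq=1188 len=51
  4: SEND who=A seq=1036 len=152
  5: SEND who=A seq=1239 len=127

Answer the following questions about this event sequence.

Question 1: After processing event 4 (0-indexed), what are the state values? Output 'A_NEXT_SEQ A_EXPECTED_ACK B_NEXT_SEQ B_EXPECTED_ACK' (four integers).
After event 0: A_seq=1000 A_ack=2012 B_seq=2012 B_ack=1000
After event 1: A_seq=1036 A_ack=2012 B_seq=2012 B_ack=1036
After event 2: A_seq=1188 A_ack=2012 B_seq=2012 B_ack=1036
After event 3: A_seq=1239 A_ack=2012 B_seq=2012 B_ack=1036
After event 4: A_seq=1239 A_ack=2012 B_seq=2012 B_ack=1239

1239 2012 2012 1239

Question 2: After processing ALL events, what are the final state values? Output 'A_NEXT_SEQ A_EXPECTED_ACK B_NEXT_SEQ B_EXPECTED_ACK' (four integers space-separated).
Answer: 1366 2012 2012 1366

Derivation:
After event 0: A_seq=1000 A_ack=2012 B_seq=2012 B_ack=1000
After event 1: A_seq=1036 A_ack=2012 B_seq=2012 B_ack=1036
After event 2: A_seq=1188 A_ack=2012 B_seq=2012 B_ack=1036
After event 3: A_seq=1239 A_ack=2012 B_seq=2012 B_ack=1036
After event 4: A_seq=1239 A_ack=2012 B_seq=2012 B_ack=1239
After event 5: A_seq=1366 A_ack=2012 B_seq=2012 B_ack=1366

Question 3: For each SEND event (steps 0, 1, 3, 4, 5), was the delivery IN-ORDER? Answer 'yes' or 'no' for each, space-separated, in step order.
Step 0: SEND seq=2000 -> in-order
Step 1: SEND seq=1000 -> in-order
Step 3: SEND seq=1188 -> out-of-order
Step 4: SEND seq=1036 -> in-order
Step 5: SEND seq=1239 -> in-order

Answer: yes yes no yes yes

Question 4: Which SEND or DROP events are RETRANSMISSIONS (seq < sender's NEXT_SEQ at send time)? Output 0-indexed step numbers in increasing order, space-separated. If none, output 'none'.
Answer: 4

Derivation:
Step 0: SEND seq=2000 -> fresh
Step 1: SEND seq=1000 -> fresh
Step 2: DROP seq=1036 -> fresh
Step 3: SEND seq=1188 -> fresh
Step 4: SEND seq=1036 -> retransmit
Step 5: SEND seq=1239 -> fresh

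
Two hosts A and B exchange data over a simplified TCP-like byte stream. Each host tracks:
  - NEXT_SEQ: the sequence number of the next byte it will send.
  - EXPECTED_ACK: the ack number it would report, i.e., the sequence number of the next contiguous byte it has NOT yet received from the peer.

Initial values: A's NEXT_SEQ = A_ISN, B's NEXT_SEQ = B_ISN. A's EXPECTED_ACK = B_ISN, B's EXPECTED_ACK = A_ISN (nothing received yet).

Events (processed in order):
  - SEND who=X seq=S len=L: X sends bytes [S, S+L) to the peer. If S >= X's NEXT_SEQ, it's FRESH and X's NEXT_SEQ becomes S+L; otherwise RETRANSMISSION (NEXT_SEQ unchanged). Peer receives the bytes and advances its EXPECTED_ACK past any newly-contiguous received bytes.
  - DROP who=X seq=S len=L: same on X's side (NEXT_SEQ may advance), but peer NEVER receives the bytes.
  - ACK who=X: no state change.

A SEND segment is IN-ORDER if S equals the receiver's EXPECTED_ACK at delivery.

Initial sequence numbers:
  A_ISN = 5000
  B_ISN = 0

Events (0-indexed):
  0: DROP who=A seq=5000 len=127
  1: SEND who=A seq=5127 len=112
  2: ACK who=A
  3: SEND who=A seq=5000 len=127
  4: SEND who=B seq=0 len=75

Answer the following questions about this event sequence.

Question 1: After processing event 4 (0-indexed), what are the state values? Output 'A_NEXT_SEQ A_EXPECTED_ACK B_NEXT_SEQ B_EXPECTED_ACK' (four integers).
After event 0: A_seq=5127 A_ack=0 B_seq=0 B_ack=5000
After event 1: A_seq=5239 A_ack=0 B_seq=0 B_ack=5000
After event 2: A_seq=5239 A_ack=0 B_seq=0 B_ack=5000
After event 3: A_seq=5239 A_ack=0 B_seq=0 B_ack=5239
After event 4: A_seq=5239 A_ack=75 B_seq=75 B_ack=5239

5239 75 75 5239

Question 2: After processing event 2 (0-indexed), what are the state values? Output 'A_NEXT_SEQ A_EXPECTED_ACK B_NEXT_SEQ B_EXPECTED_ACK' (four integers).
After event 0: A_seq=5127 A_ack=0 B_seq=0 B_ack=5000
After event 1: A_seq=5239 A_ack=0 B_seq=0 B_ack=5000
After event 2: A_seq=5239 A_ack=0 B_seq=0 B_ack=5000

5239 0 0 5000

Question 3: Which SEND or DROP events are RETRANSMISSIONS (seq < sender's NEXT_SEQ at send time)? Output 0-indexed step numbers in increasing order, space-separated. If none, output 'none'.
Step 0: DROP seq=5000 -> fresh
Step 1: SEND seq=5127 -> fresh
Step 3: SEND seq=5000 -> retransmit
Step 4: SEND seq=0 -> fresh

Answer: 3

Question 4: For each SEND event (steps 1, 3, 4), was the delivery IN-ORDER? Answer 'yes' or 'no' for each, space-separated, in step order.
Step 1: SEND seq=5127 -> out-of-order
Step 3: SEND seq=5000 -> in-order
Step 4: SEND seq=0 -> in-order

Answer: no yes yes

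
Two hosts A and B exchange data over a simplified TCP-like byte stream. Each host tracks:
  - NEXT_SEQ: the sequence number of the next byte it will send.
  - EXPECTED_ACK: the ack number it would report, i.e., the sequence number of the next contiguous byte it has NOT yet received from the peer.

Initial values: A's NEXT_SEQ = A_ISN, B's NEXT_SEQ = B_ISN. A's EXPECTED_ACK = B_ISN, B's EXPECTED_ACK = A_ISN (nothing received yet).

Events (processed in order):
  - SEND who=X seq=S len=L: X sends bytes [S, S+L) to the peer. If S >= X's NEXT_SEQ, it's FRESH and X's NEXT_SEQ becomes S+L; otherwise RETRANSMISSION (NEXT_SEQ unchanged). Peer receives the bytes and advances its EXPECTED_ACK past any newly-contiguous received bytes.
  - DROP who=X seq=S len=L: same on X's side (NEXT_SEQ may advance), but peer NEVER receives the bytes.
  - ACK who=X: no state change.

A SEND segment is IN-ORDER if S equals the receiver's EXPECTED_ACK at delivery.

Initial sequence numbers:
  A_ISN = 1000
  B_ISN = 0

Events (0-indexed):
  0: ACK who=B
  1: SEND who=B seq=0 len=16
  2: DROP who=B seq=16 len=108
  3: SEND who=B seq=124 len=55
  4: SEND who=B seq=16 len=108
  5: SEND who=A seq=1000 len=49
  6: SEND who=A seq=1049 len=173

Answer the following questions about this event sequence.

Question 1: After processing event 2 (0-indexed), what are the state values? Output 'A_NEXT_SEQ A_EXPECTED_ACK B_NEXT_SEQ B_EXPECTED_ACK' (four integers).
After event 0: A_seq=1000 A_ack=0 B_seq=0 B_ack=1000
After event 1: A_seq=1000 A_ack=16 B_seq=16 B_ack=1000
After event 2: A_seq=1000 A_ack=16 B_seq=124 B_ack=1000

1000 16 124 1000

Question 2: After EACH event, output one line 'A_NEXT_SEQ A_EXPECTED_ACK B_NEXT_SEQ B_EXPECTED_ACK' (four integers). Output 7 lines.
1000 0 0 1000
1000 16 16 1000
1000 16 124 1000
1000 16 179 1000
1000 179 179 1000
1049 179 179 1049
1222 179 179 1222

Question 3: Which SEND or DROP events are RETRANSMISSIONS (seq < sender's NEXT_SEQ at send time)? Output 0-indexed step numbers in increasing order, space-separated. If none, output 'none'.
Answer: 4

Derivation:
Step 1: SEND seq=0 -> fresh
Step 2: DROP seq=16 -> fresh
Step 3: SEND seq=124 -> fresh
Step 4: SEND seq=16 -> retransmit
Step 5: SEND seq=1000 -> fresh
Step 6: SEND seq=1049 -> fresh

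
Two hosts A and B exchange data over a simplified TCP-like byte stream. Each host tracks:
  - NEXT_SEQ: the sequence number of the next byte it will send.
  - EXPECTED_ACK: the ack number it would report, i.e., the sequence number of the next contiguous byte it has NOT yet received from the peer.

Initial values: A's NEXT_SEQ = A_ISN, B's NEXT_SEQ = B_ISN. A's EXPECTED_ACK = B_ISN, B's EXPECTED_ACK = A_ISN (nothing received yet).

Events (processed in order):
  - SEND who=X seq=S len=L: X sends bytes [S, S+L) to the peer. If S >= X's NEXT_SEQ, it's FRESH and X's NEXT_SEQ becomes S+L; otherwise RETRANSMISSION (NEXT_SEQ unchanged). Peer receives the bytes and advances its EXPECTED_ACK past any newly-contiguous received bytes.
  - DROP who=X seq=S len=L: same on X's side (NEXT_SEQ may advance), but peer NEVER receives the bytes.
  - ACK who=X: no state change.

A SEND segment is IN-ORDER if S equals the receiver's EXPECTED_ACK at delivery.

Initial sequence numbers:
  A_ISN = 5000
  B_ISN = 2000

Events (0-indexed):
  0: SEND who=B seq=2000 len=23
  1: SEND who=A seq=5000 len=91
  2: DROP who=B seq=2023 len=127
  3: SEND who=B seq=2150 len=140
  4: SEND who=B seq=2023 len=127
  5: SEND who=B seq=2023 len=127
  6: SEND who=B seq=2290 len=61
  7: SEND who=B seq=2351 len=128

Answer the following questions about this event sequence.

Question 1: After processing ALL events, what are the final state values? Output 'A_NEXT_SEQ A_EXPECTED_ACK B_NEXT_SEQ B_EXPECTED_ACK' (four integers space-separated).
After event 0: A_seq=5000 A_ack=2023 B_seq=2023 B_ack=5000
After event 1: A_seq=5091 A_ack=2023 B_seq=2023 B_ack=5091
After event 2: A_seq=5091 A_ack=2023 B_seq=2150 B_ack=5091
After event 3: A_seq=5091 A_ack=2023 B_seq=2290 B_ack=5091
After event 4: A_seq=5091 A_ack=2290 B_seq=2290 B_ack=5091
After event 5: A_seq=5091 A_ack=2290 B_seq=2290 B_ack=5091
After event 6: A_seq=5091 A_ack=2351 B_seq=2351 B_ack=5091
After event 7: A_seq=5091 A_ack=2479 B_seq=2479 B_ack=5091

Answer: 5091 2479 2479 5091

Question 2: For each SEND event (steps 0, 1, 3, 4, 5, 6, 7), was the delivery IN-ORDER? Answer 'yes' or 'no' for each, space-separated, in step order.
Answer: yes yes no yes no yes yes

Derivation:
Step 0: SEND seq=2000 -> in-order
Step 1: SEND seq=5000 -> in-order
Step 3: SEND seq=2150 -> out-of-order
Step 4: SEND seq=2023 -> in-order
Step 5: SEND seq=2023 -> out-of-order
Step 6: SEND seq=2290 -> in-order
Step 7: SEND seq=2351 -> in-order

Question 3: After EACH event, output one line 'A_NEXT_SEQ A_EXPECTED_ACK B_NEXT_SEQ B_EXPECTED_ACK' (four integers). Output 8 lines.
5000 2023 2023 5000
5091 2023 2023 5091
5091 2023 2150 5091
5091 2023 2290 5091
5091 2290 2290 5091
5091 2290 2290 5091
5091 2351 2351 5091
5091 2479 2479 5091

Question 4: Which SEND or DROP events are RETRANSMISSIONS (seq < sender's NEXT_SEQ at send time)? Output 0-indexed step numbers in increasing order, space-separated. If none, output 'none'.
Answer: 4 5

Derivation:
Step 0: SEND seq=2000 -> fresh
Step 1: SEND seq=5000 -> fresh
Step 2: DROP seq=2023 -> fresh
Step 3: SEND seq=2150 -> fresh
Step 4: SEND seq=2023 -> retransmit
Step 5: SEND seq=2023 -> retransmit
Step 6: SEND seq=2290 -> fresh
Step 7: SEND seq=2351 -> fresh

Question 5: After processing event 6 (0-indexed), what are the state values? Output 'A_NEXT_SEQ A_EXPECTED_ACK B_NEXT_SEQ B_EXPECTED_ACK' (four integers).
After event 0: A_seq=5000 A_ack=2023 B_seq=2023 B_ack=5000
After event 1: A_seq=5091 A_ack=2023 B_seq=2023 B_ack=5091
After event 2: A_seq=5091 A_ack=2023 B_seq=2150 B_ack=5091
After event 3: A_seq=5091 A_ack=2023 B_seq=2290 B_ack=5091
After event 4: A_seq=5091 A_ack=2290 B_seq=2290 B_ack=5091
After event 5: A_seq=5091 A_ack=2290 B_seq=2290 B_ack=5091
After event 6: A_seq=5091 A_ack=2351 B_seq=2351 B_ack=5091

5091 2351 2351 5091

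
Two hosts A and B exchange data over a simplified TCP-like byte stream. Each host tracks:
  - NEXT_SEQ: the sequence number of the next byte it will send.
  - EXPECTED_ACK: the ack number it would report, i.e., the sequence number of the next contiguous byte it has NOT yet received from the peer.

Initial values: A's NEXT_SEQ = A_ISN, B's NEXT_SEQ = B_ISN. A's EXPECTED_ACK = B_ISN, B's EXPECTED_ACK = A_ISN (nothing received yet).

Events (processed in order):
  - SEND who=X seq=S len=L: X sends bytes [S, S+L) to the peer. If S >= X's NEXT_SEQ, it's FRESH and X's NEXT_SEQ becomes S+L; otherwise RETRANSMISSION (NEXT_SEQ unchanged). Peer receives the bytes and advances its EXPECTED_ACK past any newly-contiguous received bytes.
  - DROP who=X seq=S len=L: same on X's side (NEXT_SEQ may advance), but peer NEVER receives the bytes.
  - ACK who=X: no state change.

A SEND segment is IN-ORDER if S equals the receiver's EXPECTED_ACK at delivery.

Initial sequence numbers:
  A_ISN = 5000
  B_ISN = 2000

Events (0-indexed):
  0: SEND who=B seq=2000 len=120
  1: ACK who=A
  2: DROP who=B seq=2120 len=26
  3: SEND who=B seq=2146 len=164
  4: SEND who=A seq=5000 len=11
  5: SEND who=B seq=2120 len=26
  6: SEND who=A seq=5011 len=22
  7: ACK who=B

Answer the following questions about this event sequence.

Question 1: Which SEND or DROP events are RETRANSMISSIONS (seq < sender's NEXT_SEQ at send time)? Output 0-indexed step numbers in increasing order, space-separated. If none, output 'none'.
Step 0: SEND seq=2000 -> fresh
Step 2: DROP seq=2120 -> fresh
Step 3: SEND seq=2146 -> fresh
Step 4: SEND seq=5000 -> fresh
Step 5: SEND seq=2120 -> retransmit
Step 6: SEND seq=5011 -> fresh

Answer: 5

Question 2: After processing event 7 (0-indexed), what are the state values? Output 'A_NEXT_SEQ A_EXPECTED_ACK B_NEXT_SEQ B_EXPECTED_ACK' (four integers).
After event 0: A_seq=5000 A_ack=2120 B_seq=2120 B_ack=5000
After event 1: A_seq=5000 A_ack=2120 B_seq=2120 B_ack=5000
After event 2: A_seq=5000 A_ack=2120 B_seq=2146 B_ack=5000
After event 3: A_seq=5000 A_ack=2120 B_seq=2310 B_ack=5000
After event 4: A_seq=5011 A_ack=2120 B_seq=2310 B_ack=5011
After event 5: A_seq=5011 A_ack=2310 B_seq=2310 B_ack=5011
After event 6: A_seq=5033 A_ack=2310 B_seq=2310 B_ack=5033
After event 7: A_seq=5033 A_ack=2310 B_seq=2310 B_ack=5033

5033 2310 2310 5033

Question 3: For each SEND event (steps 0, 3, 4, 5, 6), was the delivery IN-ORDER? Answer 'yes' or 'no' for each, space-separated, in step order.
Step 0: SEND seq=2000 -> in-order
Step 3: SEND seq=2146 -> out-of-order
Step 4: SEND seq=5000 -> in-order
Step 5: SEND seq=2120 -> in-order
Step 6: SEND seq=5011 -> in-order

Answer: yes no yes yes yes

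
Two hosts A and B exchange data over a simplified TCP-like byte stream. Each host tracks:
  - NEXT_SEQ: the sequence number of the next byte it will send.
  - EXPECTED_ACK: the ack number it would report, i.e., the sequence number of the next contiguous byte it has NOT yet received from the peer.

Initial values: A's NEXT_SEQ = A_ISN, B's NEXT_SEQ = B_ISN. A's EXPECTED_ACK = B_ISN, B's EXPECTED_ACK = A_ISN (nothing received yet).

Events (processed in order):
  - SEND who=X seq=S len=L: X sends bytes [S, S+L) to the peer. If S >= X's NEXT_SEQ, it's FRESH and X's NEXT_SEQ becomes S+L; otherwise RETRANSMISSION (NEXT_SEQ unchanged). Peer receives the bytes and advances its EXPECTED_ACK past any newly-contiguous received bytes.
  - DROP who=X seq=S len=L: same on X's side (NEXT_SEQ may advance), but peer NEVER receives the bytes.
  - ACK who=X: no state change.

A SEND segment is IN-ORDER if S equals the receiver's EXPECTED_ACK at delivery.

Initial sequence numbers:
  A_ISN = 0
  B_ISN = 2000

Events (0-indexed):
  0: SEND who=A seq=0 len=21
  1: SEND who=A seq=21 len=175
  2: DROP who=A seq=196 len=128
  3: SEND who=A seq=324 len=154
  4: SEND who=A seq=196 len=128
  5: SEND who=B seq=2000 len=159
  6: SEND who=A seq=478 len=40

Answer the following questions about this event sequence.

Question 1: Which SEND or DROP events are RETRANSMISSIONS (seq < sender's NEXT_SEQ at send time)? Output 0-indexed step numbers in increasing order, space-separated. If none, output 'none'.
Step 0: SEND seq=0 -> fresh
Step 1: SEND seq=21 -> fresh
Step 2: DROP seq=196 -> fresh
Step 3: SEND seq=324 -> fresh
Step 4: SEND seq=196 -> retransmit
Step 5: SEND seq=2000 -> fresh
Step 6: SEND seq=478 -> fresh

Answer: 4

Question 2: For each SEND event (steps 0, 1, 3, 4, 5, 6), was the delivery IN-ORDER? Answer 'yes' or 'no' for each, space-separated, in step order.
Step 0: SEND seq=0 -> in-order
Step 1: SEND seq=21 -> in-order
Step 3: SEND seq=324 -> out-of-order
Step 4: SEND seq=196 -> in-order
Step 5: SEND seq=2000 -> in-order
Step 6: SEND seq=478 -> in-order

Answer: yes yes no yes yes yes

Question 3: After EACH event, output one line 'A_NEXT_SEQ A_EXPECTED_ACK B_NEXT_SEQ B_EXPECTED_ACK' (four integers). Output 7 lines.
21 2000 2000 21
196 2000 2000 196
324 2000 2000 196
478 2000 2000 196
478 2000 2000 478
478 2159 2159 478
518 2159 2159 518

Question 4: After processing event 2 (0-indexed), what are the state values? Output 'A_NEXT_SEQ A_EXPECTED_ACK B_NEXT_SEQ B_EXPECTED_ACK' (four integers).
After event 0: A_seq=21 A_ack=2000 B_seq=2000 B_ack=21
After event 1: A_seq=196 A_ack=2000 B_seq=2000 B_ack=196
After event 2: A_seq=324 A_ack=2000 B_seq=2000 B_ack=196

324 2000 2000 196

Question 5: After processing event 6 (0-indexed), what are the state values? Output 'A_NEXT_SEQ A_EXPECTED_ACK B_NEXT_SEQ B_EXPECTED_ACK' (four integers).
After event 0: A_seq=21 A_ack=2000 B_seq=2000 B_ack=21
After event 1: A_seq=196 A_ack=2000 B_seq=2000 B_ack=196
After event 2: A_seq=324 A_ack=2000 B_seq=2000 B_ack=196
After event 3: A_seq=478 A_ack=2000 B_seq=2000 B_ack=196
After event 4: A_seq=478 A_ack=2000 B_seq=2000 B_ack=478
After event 5: A_seq=478 A_ack=2159 B_seq=2159 B_ack=478
After event 6: A_seq=518 A_ack=2159 B_seq=2159 B_ack=518

518 2159 2159 518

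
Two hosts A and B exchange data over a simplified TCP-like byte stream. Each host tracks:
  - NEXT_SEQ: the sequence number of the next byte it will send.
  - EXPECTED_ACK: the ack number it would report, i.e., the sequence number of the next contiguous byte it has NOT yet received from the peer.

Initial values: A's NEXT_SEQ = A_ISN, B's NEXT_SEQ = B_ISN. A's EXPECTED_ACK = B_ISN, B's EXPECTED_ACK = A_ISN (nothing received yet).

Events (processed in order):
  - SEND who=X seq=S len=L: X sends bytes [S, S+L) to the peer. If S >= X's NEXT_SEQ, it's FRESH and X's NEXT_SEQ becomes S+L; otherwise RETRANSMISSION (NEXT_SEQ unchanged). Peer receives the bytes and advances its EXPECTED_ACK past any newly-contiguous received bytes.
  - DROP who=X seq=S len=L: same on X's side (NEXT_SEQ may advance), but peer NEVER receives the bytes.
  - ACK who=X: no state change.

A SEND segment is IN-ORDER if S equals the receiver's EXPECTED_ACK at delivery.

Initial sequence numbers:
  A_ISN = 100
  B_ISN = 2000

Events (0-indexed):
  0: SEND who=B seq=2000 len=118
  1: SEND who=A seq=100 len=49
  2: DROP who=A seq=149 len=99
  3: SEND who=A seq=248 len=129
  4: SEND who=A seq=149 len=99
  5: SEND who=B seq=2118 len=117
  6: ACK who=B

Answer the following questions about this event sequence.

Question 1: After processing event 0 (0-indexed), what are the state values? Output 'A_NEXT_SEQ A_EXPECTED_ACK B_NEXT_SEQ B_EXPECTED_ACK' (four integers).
After event 0: A_seq=100 A_ack=2118 B_seq=2118 B_ack=100

100 2118 2118 100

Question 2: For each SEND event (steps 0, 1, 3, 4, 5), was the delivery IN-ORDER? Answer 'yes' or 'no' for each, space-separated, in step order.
Answer: yes yes no yes yes

Derivation:
Step 0: SEND seq=2000 -> in-order
Step 1: SEND seq=100 -> in-order
Step 3: SEND seq=248 -> out-of-order
Step 4: SEND seq=149 -> in-order
Step 5: SEND seq=2118 -> in-order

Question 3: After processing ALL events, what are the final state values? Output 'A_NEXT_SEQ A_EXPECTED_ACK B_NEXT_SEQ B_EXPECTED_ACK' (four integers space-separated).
Answer: 377 2235 2235 377

Derivation:
After event 0: A_seq=100 A_ack=2118 B_seq=2118 B_ack=100
After event 1: A_seq=149 A_ack=2118 B_seq=2118 B_ack=149
After event 2: A_seq=248 A_ack=2118 B_seq=2118 B_ack=149
After event 3: A_seq=377 A_ack=2118 B_seq=2118 B_ack=149
After event 4: A_seq=377 A_ack=2118 B_seq=2118 B_ack=377
After event 5: A_seq=377 A_ack=2235 B_seq=2235 B_ack=377
After event 6: A_seq=377 A_ack=2235 B_seq=2235 B_ack=377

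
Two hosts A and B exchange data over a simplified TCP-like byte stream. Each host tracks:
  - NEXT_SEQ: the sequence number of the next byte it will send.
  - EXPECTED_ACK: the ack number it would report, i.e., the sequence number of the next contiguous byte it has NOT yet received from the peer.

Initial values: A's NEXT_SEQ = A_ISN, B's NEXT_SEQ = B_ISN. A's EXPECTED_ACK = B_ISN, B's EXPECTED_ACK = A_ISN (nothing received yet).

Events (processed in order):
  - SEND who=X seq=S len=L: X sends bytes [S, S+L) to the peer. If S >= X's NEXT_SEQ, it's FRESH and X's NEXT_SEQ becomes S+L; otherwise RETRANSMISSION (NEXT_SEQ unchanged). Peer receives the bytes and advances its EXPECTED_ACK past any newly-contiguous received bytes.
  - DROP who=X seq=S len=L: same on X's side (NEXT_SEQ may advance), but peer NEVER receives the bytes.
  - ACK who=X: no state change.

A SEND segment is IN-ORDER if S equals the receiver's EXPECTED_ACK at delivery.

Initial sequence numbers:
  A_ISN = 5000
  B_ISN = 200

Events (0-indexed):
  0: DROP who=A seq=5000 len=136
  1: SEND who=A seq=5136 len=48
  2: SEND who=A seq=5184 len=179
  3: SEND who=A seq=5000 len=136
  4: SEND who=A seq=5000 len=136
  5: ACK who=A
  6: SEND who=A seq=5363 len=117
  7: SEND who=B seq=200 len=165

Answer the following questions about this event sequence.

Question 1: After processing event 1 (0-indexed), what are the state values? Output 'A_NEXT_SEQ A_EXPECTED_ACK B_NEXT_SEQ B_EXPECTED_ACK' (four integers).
After event 0: A_seq=5136 A_ack=200 B_seq=200 B_ack=5000
After event 1: A_seq=5184 A_ack=200 B_seq=200 B_ack=5000

5184 200 200 5000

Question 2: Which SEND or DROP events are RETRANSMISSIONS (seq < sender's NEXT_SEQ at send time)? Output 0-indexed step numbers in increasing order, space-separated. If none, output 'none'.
Answer: 3 4

Derivation:
Step 0: DROP seq=5000 -> fresh
Step 1: SEND seq=5136 -> fresh
Step 2: SEND seq=5184 -> fresh
Step 3: SEND seq=5000 -> retransmit
Step 4: SEND seq=5000 -> retransmit
Step 6: SEND seq=5363 -> fresh
Step 7: SEND seq=200 -> fresh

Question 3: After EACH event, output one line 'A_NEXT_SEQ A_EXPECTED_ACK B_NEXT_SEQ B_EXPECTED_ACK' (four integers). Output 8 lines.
5136 200 200 5000
5184 200 200 5000
5363 200 200 5000
5363 200 200 5363
5363 200 200 5363
5363 200 200 5363
5480 200 200 5480
5480 365 365 5480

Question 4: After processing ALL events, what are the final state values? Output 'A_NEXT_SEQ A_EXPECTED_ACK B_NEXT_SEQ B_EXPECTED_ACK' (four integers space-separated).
After event 0: A_seq=5136 A_ack=200 B_seq=200 B_ack=5000
After event 1: A_seq=5184 A_ack=200 B_seq=200 B_ack=5000
After event 2: A_seq=5363 A_ack=200 B_seq=200 B_ack=5000
After event 3: A_seq=5363 A_ack=200 B_seq=200 B_ack=5363
After event 4: A_seq=5363 A_ack=200 B_seq=200 B_ack=5363
After event 5: A_seq=5363 A_ack=200 B_seq=200 B_ack=5363
After event 6: A_seq=5480 A_ack=200 B_seq=200 B_ack=5480
After event 7: A_seq=5480 A_ack=365 B_seq=365 B_ack=5480

Answer: 5480 365 365 5480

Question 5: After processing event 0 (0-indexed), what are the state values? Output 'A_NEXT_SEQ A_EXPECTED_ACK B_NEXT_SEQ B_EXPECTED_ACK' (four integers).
After event 0: A_seq=5136 A_ack=200 B_seq=200 B_ack=5000

5136 200 200 5000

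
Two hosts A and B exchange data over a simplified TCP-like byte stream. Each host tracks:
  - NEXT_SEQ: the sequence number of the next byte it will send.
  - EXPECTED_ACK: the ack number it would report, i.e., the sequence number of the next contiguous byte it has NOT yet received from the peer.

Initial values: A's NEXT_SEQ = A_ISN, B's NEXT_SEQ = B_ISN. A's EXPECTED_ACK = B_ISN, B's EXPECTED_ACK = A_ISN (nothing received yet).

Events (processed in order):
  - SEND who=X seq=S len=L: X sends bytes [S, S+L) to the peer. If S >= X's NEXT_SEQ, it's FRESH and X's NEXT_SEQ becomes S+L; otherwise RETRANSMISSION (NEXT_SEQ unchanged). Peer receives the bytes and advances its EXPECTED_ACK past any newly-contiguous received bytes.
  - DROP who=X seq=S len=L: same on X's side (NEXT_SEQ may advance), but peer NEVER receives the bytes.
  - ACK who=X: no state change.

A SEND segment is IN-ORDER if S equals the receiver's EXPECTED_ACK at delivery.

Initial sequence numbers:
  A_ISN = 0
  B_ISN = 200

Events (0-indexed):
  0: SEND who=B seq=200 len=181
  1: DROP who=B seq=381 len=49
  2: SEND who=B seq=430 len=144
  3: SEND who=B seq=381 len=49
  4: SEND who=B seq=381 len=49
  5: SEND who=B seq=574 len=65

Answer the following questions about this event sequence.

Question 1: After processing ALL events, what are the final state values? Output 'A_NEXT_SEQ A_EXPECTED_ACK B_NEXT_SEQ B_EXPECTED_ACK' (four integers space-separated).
Answer: 0 639 639 0

Derivation:
After event 0: A_seq=0 A_ack=381 B_seq=381 B_ack=0
After event 1: A_seq=0 A_ack=381 B_seq=430 B_ack=0
After event 2: A_seq=0 A_ack=381 B_seq=574 B_ack=0
After event 3: A_seq=0 A_ack=574 B_seq=574 B_ack=0
After event 4: A_seq=0 A_ack=574 B_seq=574 B_ack=0
After event 5: A_seq=0 A_ack=639 B_seq=639 B_ack=0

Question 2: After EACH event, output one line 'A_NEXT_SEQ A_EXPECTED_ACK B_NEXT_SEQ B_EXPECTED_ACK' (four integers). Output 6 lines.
0 381 381 0
0 381 430 0
0 381 574 0
0 574 574 0
0 574 574 0
0 639 639 0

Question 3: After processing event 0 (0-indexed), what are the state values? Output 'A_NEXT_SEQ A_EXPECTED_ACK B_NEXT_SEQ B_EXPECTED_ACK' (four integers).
After event 0: A_seq=0 A_ack=381 B_seq=381 B_ack=0

0 381 381 0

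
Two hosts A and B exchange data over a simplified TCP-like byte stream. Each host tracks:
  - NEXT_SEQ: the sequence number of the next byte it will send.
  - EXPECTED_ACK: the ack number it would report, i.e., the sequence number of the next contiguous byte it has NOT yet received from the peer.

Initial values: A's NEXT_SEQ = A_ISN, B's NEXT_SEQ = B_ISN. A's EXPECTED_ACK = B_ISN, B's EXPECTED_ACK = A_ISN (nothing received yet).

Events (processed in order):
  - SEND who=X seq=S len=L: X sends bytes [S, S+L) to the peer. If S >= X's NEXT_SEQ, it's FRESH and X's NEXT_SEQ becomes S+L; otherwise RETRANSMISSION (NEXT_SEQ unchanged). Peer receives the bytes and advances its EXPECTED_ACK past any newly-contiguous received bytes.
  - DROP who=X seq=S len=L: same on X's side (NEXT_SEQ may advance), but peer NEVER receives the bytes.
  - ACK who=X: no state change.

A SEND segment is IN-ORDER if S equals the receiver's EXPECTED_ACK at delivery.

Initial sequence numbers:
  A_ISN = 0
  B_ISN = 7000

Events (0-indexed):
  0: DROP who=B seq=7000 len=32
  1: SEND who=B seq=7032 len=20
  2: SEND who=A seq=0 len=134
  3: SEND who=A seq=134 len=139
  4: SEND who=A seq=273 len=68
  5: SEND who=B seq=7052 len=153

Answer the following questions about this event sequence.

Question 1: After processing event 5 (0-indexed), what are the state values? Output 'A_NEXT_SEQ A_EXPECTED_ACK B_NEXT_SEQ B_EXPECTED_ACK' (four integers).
After event 0: A_seq=0 A_ack=7000 B_seq=7032 B_ack=0
After event 1: A_seq=0 A_ack=7000 B_seq=7052 B_ack=0
After event 2: A_seq=134 A_ack=7000 B_seq=7052 B_ack=134
After event 3: A_seq=273 A_ack=7000 B_seq=7052 B_ack=273
After event 4: A_seq=341 A_ack=7000 B_seq=7052 B_ack=341
After event 5: A_seq=341 A_ack=7000 B_seq=7205 B_ack=341

341 7000 7205 341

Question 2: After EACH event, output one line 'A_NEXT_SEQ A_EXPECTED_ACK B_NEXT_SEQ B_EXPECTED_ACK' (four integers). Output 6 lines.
0 7000 7032 0
0 7000 7052 0
134 7000 7052 134
273 7000 7052 273
341 7000 7052 341
341 7000 7205 341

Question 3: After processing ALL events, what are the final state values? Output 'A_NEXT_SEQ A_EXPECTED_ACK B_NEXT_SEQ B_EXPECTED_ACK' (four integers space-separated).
Answer: 341 7000 7205 341

Derivation:
After event 0: A_seq=0 A_ack=7000 B_seq=7032 B_ack=0
After event 1: A_seq=0 A_ack=7000 B_seq=7052 B_ack=0
After event 2: A_seq=134 A_ack=7000 B_seq=7052 B_ack=134
After event 3: A_seq=273 A_ack=7000 B_seq=7052 B_ack=273
After event 4: A_seq=341 A_ack=7000 B_seq=7052 B_ack=341
After event 5: A_seq=341 A_ack=7000 B_seq=7205 B_ack=341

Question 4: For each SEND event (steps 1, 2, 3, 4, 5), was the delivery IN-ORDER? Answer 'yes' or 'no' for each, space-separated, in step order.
Answer: no yes yes yes no

Derivation:
Step 1: SEND seq=7032 -> out-of-order
Step 2: SEND seq=0 -> in-order
Step 3: SEND seq=134 -> in-order
Step 4: SEND seq=273 -> in-order
Step 5: SEND seq=7052 -> out-of-order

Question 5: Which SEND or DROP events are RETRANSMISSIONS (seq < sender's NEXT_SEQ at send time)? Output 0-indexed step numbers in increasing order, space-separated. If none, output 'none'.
Answer: none

Derivation:
Step 0: DROP seq=7000 -> fresh
Step 1: SEND seq=7032 -> fresh
Step 2: SEND seq=0 -> fresh
Step 3: SEND seq=134 -> fresh
Step 4: SEND seq=273 -> fresh
Step 5: SEND seq=7052 -> fresh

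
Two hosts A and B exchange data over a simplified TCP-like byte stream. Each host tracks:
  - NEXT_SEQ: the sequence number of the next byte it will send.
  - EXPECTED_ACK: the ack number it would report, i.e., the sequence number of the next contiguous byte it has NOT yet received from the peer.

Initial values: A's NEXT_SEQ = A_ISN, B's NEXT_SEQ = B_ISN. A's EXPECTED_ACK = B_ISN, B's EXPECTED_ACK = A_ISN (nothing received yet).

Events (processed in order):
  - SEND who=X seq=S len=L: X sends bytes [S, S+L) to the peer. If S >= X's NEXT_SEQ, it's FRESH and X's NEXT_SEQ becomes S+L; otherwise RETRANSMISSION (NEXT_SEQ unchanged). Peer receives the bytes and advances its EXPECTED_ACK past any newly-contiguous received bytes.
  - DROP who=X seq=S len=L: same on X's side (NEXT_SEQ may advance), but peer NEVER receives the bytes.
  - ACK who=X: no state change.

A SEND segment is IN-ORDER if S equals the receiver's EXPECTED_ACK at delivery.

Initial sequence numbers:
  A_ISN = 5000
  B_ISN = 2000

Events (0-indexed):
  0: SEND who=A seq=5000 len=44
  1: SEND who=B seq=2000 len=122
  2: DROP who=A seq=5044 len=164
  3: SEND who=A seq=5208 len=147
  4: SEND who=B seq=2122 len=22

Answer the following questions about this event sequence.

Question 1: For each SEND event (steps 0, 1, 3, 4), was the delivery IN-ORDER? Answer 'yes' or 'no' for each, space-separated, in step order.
Step 0: SEND seq=5000 -> in-order
Step 1: SEND seq=2000 -> in-order
Step 3: SEND seq=5208 -> out-of-order
Step 4: SEND seq=2122 -> in-order

Answer: yes yes no yes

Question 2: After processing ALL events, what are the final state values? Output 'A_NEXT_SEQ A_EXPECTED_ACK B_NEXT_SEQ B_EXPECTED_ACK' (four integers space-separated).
After event 0: A_seq=5044 A_ack=2000 B_seq=2000 B_ack=5044
After event 1: A_seq=5044 A_ack=2122 B_seq=2122 B_ack=5044
After event 2: A_seq=5208 A_ack=2122 B_seq=2122 B_ack=5044
After event 3: A_seq=5355 A_ack=2122 B_seq=2122 B_ack=5044
After event 4: A_seq=5355 A_ack=2144 B_seq=2144 B_ack=5044

Answer: 5355 2144 2144 5044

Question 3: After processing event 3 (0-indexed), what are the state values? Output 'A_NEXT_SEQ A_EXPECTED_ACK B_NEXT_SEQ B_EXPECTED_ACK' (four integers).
After event 0: A_seq=5044 A_ack=2000 B_seq=2000 B_ack=5044
After event 1: A_seq=5044 A_ack=2122 B_seq=2122 B_ack=5044
After event 2: A_seq=5208 A_ack=2122 B_seq=2122 B_ack=5044
After event 3: A_seq=5355 A_ack=2122 B_seq=2122 B_ack=5044

5355 2122 2122 5044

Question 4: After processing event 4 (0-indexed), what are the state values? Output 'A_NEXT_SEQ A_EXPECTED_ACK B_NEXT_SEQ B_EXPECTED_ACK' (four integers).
After event 0: A_seq=5044 A_ack=2000 B_seq=2000 B_ack=5044
After event 1: A_seq=5044 A_ack=2122 B_seq=2122 B_ack=5044
After event 2: A_seq=5208 A_ack=2122 B_seq=2122 B_ack=5044
After event 3: A_seq=5355 A_ack=2122 B_seq=2122 B_ack=5044
After event 4: A_seq=5355 A_ack=2144 B_seq=2144 B_ack=5044

5355 2144 2144 5044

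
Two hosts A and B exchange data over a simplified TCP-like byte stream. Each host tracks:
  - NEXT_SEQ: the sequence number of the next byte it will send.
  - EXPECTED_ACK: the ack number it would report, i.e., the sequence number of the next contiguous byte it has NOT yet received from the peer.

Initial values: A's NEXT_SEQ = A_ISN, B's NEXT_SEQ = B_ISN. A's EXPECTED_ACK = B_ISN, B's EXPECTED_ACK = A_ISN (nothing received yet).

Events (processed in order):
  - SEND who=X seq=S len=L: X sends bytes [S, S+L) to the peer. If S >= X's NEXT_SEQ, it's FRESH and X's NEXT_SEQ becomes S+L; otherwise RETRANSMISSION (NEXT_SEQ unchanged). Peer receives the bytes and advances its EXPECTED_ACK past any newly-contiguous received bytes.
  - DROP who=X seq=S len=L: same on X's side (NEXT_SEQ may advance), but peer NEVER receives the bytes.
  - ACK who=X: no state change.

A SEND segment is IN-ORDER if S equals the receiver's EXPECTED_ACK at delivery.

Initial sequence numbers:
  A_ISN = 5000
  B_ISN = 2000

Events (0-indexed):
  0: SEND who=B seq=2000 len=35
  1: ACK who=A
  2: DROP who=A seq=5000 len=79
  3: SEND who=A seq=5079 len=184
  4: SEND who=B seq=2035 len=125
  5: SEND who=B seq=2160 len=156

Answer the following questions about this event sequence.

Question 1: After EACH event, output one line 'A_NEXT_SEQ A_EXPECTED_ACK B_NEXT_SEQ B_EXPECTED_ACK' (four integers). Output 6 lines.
5000 2035 2035 5000
5000 2035 2035 5000
5079 2035 2035 5000
5263 2035 2035 5000
5263 2160 2160 5000
5263 2316 2316 5000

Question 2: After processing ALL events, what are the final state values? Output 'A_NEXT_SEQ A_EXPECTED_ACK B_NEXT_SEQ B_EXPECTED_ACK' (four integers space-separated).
Answer: 5263 2316 2316 5000

Derivation:
After event 0: A_seq=5000 A_ack=2035 B_seq=2035 B_ack=5000
After event 1: A_seq=5000 A_ack=2035 B_seq=2035 B_ack=5000
After event 2: A_seq=5079 A_ack=2035 B_seq=2035 B_ack=5000
After event 3: A_seq=5263 A_ack=2035 B_seq=2035 B_ack=5000
After event 4: A_seq=5263 A_ack=2160 B_seq=2160 B_ack=5000
After event 5: A_seq=5263 A_ack=2316 B_seq=2316 B_ack=5000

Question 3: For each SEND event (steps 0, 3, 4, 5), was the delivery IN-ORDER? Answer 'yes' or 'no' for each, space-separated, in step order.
Answer: yes no yes yes

Derivation:
Step 0: SEND seq=2000 -> in-order
Step 3: SEND seq=5079 -> out-of-order
Step 4: SEND seq=2035 -> in-order
Step 5: SEND seq=2160 -> in-order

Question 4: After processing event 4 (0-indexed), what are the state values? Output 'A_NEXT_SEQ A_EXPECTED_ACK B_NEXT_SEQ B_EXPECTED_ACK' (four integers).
After event 0: A_seq=5000 A_ack=2035 B_seq=2035 B_ack=5000
After event 1: A_seq=5000 A_ack=2035 B_seq=2035 B_ack=5000
After event 2: A_seq=5079 A_ack=2035 B_seq=2035 B_ack=5000
After event 3: A_seq=5263 A_ack=2035 B_seq=2035 B_ack=5000
After event 4: A_seq=5263 A_ack=2160 B_seq=2160 B_ack=5000

5263 2160 2160 5000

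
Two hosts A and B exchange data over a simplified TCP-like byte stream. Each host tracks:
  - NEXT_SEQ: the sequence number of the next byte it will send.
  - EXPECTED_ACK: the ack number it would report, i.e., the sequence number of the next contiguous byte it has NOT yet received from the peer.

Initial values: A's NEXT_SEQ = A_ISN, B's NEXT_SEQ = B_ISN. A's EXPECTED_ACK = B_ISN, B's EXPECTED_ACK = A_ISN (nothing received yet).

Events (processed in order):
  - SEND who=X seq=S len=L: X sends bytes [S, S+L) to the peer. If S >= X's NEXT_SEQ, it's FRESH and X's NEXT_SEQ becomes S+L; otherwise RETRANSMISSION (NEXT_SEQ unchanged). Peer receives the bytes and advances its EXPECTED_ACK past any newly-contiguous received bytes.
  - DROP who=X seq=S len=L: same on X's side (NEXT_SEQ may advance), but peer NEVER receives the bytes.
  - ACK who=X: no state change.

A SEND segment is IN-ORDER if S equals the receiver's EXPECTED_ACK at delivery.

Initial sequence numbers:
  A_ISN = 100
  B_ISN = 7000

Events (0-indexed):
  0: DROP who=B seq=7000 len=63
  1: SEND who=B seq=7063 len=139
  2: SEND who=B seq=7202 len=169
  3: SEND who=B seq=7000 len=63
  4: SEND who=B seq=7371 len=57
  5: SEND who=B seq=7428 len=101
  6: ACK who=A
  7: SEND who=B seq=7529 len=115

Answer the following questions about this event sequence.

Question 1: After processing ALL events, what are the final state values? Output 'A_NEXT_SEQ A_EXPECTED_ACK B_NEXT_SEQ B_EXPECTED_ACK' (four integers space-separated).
Answer: 100 7644 7644 100

Derivation:
After event 0: A_seq=100 A_ack=7000 B_seq=7063 B_ack=100
After event 1: A_seq=100 A_ack=7000 B_seq=7202 B_ack=100
After event 2: A_seq=100 A_ack=7000 B_seq=7371 B_ack=100
After event 3: A_seq=100 A_ack=7371 B_seq=7371 B_ack=100
After event 4: A_seq=100 A_ack=7428 B_seq=7428 B_ack=100
After event 5: A_seq=100 A_ack=7529 B_seq=7529 B_ack=100
After event 6: A_seq=100 A_ack=7529 B_seq=7529 B_ack=100
After event 7: A_seq=100 A_ack=7644 B_seq=7644 B_ack=100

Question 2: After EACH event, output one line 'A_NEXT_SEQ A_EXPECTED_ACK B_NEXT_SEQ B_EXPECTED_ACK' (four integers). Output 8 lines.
100 7000 7063 100
100 7000 7202 100
100 7000 7371 100
100 7371 7371 100
100 7428 7428 100
100 7529 7529 100
100 7529 7529 100
100 7644 7644 100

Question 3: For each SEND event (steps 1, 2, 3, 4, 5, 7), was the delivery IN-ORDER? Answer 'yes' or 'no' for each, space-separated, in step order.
Step 1: SEND seq=7063 -> out-of-order
Step 2: SEND seq=7202 -> out-of-order
Step 3: SEND seq=7000 -> in-order
Step 4: SEND seq=7371 -> in-order
Step 5: SEND seq=7428 -> in-order
Step 7: SEND seq=7529 -> in-order

Answer: no no yes yes yes yes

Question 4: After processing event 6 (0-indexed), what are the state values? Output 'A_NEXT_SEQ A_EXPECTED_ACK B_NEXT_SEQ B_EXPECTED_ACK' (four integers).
After event 0: A_seq=100 A_ack=7000 B_seq=7063 B_ack=100
After event 1: A_seq=100 A_ack=7000 B_seq=7202 B_ack=100
After event 2: A_seq=100 A_ack=7000 B_seq=7371 B_ack=100
After event 3: A_seq=100 A_ack=7371 B_seq=7371 B_ack=100
After event 4: A_seq=100 A_ack=7428 B_seq=7428 B_ack=100
After event 5: A_seq=100 A_ack=7529 B_seq=7529 B_ack=100
After event 6: A_seq=100 A_ack=7529 B_seq=7529 B_ack=100

100 7529 7529 100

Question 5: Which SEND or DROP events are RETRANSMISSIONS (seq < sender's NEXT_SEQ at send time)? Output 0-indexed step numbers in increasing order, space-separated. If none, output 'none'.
Step 0: DROP seq=7000 -> fresh
Step 1: SEND seq=7063 -> fresh
Step 2: SEND seq=7202 -> fresh
Step 3: SEND seq=7000 -> retransmit
Step 4: SEND seq=7371 -> fresh
Step 5: SEND seq=7428 -> fresh
Step 7: SEND seq=7529 -> fresh

Answer: 3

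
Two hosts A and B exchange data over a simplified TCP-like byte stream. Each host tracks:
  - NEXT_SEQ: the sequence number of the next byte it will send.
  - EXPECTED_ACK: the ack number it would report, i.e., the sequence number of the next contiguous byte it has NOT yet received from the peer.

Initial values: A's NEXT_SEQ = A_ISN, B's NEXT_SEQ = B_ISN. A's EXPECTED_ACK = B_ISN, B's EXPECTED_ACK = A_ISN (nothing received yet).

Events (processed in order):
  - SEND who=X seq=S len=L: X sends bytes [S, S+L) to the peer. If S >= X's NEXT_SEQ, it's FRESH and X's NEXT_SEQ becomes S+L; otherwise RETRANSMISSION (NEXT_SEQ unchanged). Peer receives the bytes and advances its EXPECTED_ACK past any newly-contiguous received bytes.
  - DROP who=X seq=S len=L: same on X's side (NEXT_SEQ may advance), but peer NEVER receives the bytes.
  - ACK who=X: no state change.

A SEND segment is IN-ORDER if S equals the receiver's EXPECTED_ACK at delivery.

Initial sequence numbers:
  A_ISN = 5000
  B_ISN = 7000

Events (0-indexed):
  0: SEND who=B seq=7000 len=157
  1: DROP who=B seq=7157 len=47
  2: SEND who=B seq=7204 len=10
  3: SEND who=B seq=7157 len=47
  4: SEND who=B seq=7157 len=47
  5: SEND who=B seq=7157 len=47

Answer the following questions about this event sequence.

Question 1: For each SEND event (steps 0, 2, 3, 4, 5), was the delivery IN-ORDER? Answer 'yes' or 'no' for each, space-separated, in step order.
Answer: yes no yes no no

Derivation:
Step 0: SEND seq=7000 -> in-order
Step 2: SEND seq=7204 -> out-of-order
Step 3: SEND seq=7157 -> in-order
Step 4: SEND seq=7157 -> out-of-order
Step 5: SEND seq=7157 -> out-of-order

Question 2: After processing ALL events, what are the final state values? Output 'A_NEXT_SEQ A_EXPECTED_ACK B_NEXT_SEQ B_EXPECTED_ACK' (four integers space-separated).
After event 0: A_seq=5000 A_ack=7157 B_seq=7157 B_ack=5000
After event 1: A_seq=5000 A_ack=7157 B_seq=7204 B_ack=5000
After event 2: A_seq=5000 A_ack=7157 B_seq=7214 B_ack=5000
After event 3: A_seq=5000 A_ack=7214 B_seq=7214 B_ack=5000
After event 4: A_seq=5000 A_ack=7214 B_seq=7214 B_ack=5000
After event 5: A_seq=5000 A_ack=7214 B_seq=7214 B_ack=5000

Answer: 5000 7214 7214 5000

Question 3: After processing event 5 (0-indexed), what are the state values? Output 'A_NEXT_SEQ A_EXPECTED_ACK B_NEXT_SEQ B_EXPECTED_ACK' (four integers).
After event 0: A_seq=5000 A_ack=7157 B_seq=7157 B_ack=5000
After event 1: A_seq=5000 A_ack=7157 B_seq=7204 B_ack=5000
After event 2: A_seq=5000 A_ack=7157 B_seq=7214 B_ack=5000
After event 3: A_seq=5000 A_ack=7214 B_seq=7214 B_ack=5000
After event 4: A_seq=5000 A_ack=7214 B_seq=7214 B_ack=5000
After event 5: A_seq=5000 A_ack=7214 B_seq=7214 B_ack=5000

5000 7214 7214 5000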